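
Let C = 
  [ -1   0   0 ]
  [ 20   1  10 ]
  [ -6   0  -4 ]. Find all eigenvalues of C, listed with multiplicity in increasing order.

Characteristic polynomial: p(λ) = λ^3 + 4λ^2 - λ - 4 = (λ - 1)(λ + 1)(λ + 4).
Roots (with multiplicity): -4, -1, 1.

-4, -1, 1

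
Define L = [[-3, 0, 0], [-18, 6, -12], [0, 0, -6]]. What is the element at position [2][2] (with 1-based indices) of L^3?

216

Characteristic polynomial: t^3 + 3t^2 - 36t - 108 = (t - 6)(t + 3)(t + 6), so the eigenvalues are -6, -3, 6.
t=6: eigenvector (0, -1, 0).
t=-6: eigenvector (0, 1, 1).
t=-3: eigenvector (1, 2, 0).
P = [[0, 0, 1], [-1, 1, 2], [0, 1, 0]], D = diag(6, -6, -3), P⁻¹ = [[2, -1, 1], [0, 0, 1], [1, 0, 0]].
L³ = P·diag(216, -216, -27)·P⁻¹ = [[-27, 0, 0], [-486, 216, -432], [0, 0, -216]].
The requested entry is 216.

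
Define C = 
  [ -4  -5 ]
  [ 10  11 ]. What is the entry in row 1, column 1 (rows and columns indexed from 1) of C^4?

Characteristic polynomial: r^2 - 7r + 6 = (r - 6)(r - 1), so the eigenvalues are 1, 6.
r=1: eigenvector (1, -1).
r=6: eigenvector (-1, 2).
P = [[1, -1], [-1, 2]], D = diag(1, 6), P⁻¹ = [[2, 1], [1, 1]].
C⁴ = P·diag(1, 1296)·P⁻¹ = [[-1294, -1295], [2590, 2591]].
The requested entry is -1294.

-1294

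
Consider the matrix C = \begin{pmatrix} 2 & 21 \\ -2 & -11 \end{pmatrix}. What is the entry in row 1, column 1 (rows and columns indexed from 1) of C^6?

-65078

Characteristic polynomial: r^2 + 9r + 20 = (r + 4)(r + 5), so the eigenvalues are -5, -4.
r=-5: eigenvector (-3, 1).
r=-4: eigenvector (7, -2).
P = [[-3, 7], [1, -2]], D = diag(-5, -4), P⁻¹ = [[2, 7], [1, 3]].
C⁶ = P·diag(15625, 4096)·P⁻¹ = [[-65078, -242109], [23058, 84799]].
The requested entry is -65078.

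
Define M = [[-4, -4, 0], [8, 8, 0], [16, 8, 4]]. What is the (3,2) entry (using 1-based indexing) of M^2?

Characteristic polynomial: t^3 - 8t^2 + 16t = t(t - 4)^2, so the eigenvalues are 0, 4, 4.
t=4: eigenvector (1, -2, -4).
t=0: eigenvector (1, -1, -2).
t=4: eigenvector (0, 0, 1).
P = [[1, 1, 0], [-2, -1, 0], [-4, -2, 1]], D = diag(4, 0, 4), P⁻¹ = [[-1, -1, 0], [2, 1, 0], [0, -2, 1]].
M² = P·diag(16, 0, 16)·P⁻¹ = [[-16, -16, 0], [32, 32, 0], [64, 32, 16]].
The requested entry is 32.

32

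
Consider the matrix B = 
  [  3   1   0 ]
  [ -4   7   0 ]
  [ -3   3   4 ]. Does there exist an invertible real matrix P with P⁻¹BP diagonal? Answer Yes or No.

No

Characteristic polynomial: p(λ) = λ^3 - 14λ^2 + 65λ - 100 = (λ - 5)^2(λ - 4).
λ = 5 has algebraic multiplicity 2; rank(B − 5I) = 2, so geometric multiplicity = 1.
Geometric multiplicity < algebraic multiplicity, so B is not diagonalizable.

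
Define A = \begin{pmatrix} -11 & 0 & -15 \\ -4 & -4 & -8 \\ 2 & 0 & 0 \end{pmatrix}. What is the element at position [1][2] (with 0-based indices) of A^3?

-788

Characteristic polynomial: s^3 + 15s^2 + 74s + 120 = (s + 4)(s + 5)(s + 6), so the eigenvalues are -6, -5, -4.
s=-5: eigenvector (5, 4, -2).
s=-4: eigenvector (0, 1, 0).
s=-6: eigenvector (3, 2, -1).
P = [[5, 0, 3], [4, 1, 2], [-2, 0, -1]], D = diag(-5, -4, -6), P⁻¹ = [[-1, 0, -3], [0, 1, 2], [2, 0, 5]].
A³ = P·diag(-125, -64, -216)·P⁻¹ = [[-671, 0, -1365], [-364, -64, -788], [182, 0, 330]].
The requested entry is -788.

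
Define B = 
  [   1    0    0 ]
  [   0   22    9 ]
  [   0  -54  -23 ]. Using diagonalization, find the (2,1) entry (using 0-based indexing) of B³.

-1134

Characteristic polynomial: r^3 - 21r + 20 = (r - 4)(r - 1)(r + 5), so the eigenvalues are -5, 1, 4.
r=4: eigenvector (0, 1, -2).
r=1: eigenvector (1, 0, 0).
r=-5: eigenvector (0, -1, 3).
P = [[0, 1, 0], [1, 0, -1], [-2, 0, 3]], D = diag(4, 1, -5), P⁻¹ = [[0, 3, 1], [1, 0, 0], [0, 2, 1]].
B³ = P·diag(64, 1, -125)·P⁻¹ = [[1, 0, 0], [0, 442, 189], [0, -1134, -503]].
The requested entry is -1134.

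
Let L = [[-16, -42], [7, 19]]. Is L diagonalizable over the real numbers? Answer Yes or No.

Characteristic polynomial: p(μ) = μ^2 - 3μ - 10 = (μ - 5)(μ + 2).
All 2 eigenvalues are distinct, so L is diagonalizable.

Yes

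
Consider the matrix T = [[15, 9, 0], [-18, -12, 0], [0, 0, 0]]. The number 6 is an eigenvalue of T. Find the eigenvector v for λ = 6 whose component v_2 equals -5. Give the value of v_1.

5

T − 6I = [[9, 9, 0], [-18, -18, 0], [0, 0, -6]].
Solving (T − 6I)v = 0 gives the eigenspace spanned by (5, -5, 0).
With v_2 = -5, v = (5, -5, 0), so v_1 = 5.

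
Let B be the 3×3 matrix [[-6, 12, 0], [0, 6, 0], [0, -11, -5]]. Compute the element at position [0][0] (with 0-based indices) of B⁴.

Characteristic polynomial: s^3 + 5s^2 - 36s - 180 = (s - 6)(s + 5)(s + 6), so the eigenvalues are -6, -5, 6.
s=-6: eigenvector (1, 0, 0).
s=6: eigenvector (1, 1, -1).
s=-5: eigenvector (0, 0, 1).
P = [[1, 1, 0], [0, 1, 0], [0, -1, 1]], D = diag(-6, 6, -5), P⁻¹ = [[1, -1, 0], [0, 1, 0], [0, 1, 1]].
B⁴ = P·diag(1296, 1296, 625)·P⁻¹ = [[1296, 0, 0], [0, 1296, 0], [0, -671, 625]].
The requested entry is 1296.

1296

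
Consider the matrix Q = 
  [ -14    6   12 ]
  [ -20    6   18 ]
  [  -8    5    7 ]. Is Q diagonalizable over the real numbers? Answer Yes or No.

Yes

Characteristic polynomial: p(λ) = λ^3 + λ^2 - 14λ - 24 = (λ - 4)(λ + 2)(λ + 3).
All 3 eigenvalues are distinct, so Q is diagonalizable.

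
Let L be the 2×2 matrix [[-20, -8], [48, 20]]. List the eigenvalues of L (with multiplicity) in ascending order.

-4, 4

Characteristic polynomial: p(s) = s^2 - 16 = (s - 4)(s + 4).
Roots (with multiplicity): -4, 4.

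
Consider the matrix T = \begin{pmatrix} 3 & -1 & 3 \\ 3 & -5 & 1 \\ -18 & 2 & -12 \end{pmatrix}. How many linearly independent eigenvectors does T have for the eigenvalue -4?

T + 4I = [[7, -1, 3], [3, -1, 1], [-18, 2, -8]].
This matrix has rank 2, so its null space has dimension 3 − 2 = 1.

1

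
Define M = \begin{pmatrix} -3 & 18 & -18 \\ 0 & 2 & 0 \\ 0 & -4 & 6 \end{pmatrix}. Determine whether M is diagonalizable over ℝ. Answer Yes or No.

Yes

Characteristic polynomial: p(μ) = μ^3 - 5μ^2 - 12μ + 36 = (μ - 6)(μ - 2)(μ + 3).
All 3 eigenvalues are distinct, so M is diagonalizable.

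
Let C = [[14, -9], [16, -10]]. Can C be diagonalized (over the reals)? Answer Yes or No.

No

Characteristic polynomial: p(s) = s^2 - 4s + 4 = (s - 2)^2.
s = 2 has algebraic multiplicity 2; rank(C − 2I) = 1, so geometric multiplicity = 1.
Geometric multiplicity < algebraic multiplicity, so C is not diagonalizable.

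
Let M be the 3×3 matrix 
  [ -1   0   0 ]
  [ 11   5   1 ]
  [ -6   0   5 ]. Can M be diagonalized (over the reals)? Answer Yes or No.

No

Characteristic polynomial: p(t) = t^3 - 9t^2 + 15t + 25 = (t - 5)^2(t + 1).
t = 5 has algebraic multiplicity 2; rank(M − 5I) = 2, so geometric multiplicity = 1.
Geometric multiplicity < algebraic multiplicity, so M is not diagonalizable.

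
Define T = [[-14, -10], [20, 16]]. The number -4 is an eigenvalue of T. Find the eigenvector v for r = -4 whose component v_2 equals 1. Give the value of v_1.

T + 4I = [[-10, -10], [20, 20]].
Solving (T + 4I)v = 0 gives the eigenspace spanned by (-1, 1).
With v_2 = 1, v = (-1, 1), so v_1 = -1.

-1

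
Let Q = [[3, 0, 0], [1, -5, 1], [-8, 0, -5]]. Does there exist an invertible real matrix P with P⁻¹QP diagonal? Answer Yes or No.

No

Characteristic polynomial: p(t) = t^3 + 7t^2 - 5t - 75 = (t - 3)(t + 5)^2.
t = -5 has algebraic multiplicity 2; rank(Q + 5I) = 2, so geometric multiplicity = 1.
Geometric multiplicity < algebraic multiplicity, so Q is not diagonalizable.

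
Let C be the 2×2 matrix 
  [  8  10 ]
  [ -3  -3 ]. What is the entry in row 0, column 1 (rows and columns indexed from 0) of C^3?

Characteristic polynomial: s^2 - 5s + 6 = (s - 3)(s - 2), so the eigenvalues are 2, 3.
s=2: eigenvector (-5, 3).
s=3: eigenvector (-2, 1).
P = [[-5, -2], [3, 1]], D = diag(2, 3), P⁻¹ = [[1, 2], [-3, -5]].
C³ = P·diag(8, 27)·P⁻¹ = [[122, 190], [-57, -87]].
The requested entry is 190.

190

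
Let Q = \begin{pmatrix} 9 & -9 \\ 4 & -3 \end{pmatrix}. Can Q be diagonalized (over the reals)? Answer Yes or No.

No

Characteristic polynomial: p(μ) = μ^2 - 6μ + 9 = (μ - 3)^2.
μ = 3 has algebraic multiplicity 2; rank(Q − 3I) = 1, so geometric multiplicity = 1.
Geometric multiplicity < algebraic multiplicity, so Q is not diagonalizable.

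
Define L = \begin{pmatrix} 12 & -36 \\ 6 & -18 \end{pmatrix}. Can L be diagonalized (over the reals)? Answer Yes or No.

Characteristic polynomial: p(t) = t^2 + 6t = t(t + 6).
All 2 eigenvalues are distinct, so L is diagonalizable.

Yes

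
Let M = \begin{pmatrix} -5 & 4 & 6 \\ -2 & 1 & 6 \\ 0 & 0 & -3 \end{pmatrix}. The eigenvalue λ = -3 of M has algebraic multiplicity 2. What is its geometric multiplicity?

M + 3I = [[-2, 4, 6], [-2, 4, 6], [0, 0, 0]].
This matrix has rank 1, so its null space has dimension 3 − 1 = 2.

2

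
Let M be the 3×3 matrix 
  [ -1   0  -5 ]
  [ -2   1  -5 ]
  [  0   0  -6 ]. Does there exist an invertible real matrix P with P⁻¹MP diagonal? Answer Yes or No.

Yes

Characteristic polynomial: p(λ) = λ^3 + 6λ^2 - λ - 6 = (λ - 1)(λ + 1)(λ + 6).
All 3 eigenvalues are distinct, so M is diagonalizable.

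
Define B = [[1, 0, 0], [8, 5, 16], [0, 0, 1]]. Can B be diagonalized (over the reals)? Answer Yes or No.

Yes

Characteristic polynomial: p(r) = r^3 - 7r^2 + 11r - 5 = (r - 5)(r - 1)^2.
r = 1 has algebraic multiplicity 2; rank(B − 1I) = 1, so geometric multiplicity = 2.
Every eigenvalue has geometric = algebraic multiplicity, so B is diagonalizable.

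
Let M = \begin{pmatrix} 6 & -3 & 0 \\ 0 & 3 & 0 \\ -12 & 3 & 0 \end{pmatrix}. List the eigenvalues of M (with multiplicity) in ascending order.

Characteristic polynomial: p(s) = s^3 - 9s^2 + 18s = s(s - 6)(s - 3).
Roots (with multiplicity): 0, 3, 6.

0, 3, 6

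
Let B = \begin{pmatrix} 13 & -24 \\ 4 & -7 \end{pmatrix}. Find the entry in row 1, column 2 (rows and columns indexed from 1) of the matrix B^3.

Characteristic polynomial: μ^2 - 6μ + 5 = (μ - 5)(μ - 1), so the eigenvalues are 1, 5.
μ=1: eigenvector (-2, -1).
μ=5: eigenvector (3, 1).
P = [[-2, 3], [-1, 1]], D = diag(1, 5), P⁻¹ = [[1, -3], [1, -2]].
B³ = P·diag(1, 125)·P⁻¹ = [[373, -744], [124, -247]].
The requested entry is -744.

-744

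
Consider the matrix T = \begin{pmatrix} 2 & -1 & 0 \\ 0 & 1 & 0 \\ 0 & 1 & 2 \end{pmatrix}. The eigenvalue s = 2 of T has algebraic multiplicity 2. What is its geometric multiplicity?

2

T − 2I = [[0, -1, 0], [0, -1, 0], [0, 1, 0]].
This matrix has rank 1, so its null space has dimension 3 − 1 = 2.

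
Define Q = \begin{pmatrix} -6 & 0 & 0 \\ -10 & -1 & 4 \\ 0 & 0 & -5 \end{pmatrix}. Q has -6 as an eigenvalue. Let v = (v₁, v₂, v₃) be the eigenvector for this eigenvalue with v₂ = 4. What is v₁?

Q + 6I = [[0, 0, 0], [-10, 5, 4], [0, 0, 1]].
Solving (Q + 6I)v = 0 gives the eigenspace spanned by (2, 4, 0).
With v₂ = 4, v = (2, 4, 0), so v₁ = 2.

2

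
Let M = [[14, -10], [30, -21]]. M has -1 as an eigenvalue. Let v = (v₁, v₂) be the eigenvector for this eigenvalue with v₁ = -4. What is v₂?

-6

M + 1I = [[15, -10], [30, -20]].
Solving (M + 1I)v = 0 gives the eigenspace spanned by (-4, -6).
With v₁ = -4, v = (-4, -6), so v₂ = -6.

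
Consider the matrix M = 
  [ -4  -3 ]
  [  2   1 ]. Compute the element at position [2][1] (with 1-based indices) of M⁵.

62

Characteristic polynomial: s^2 + 3s + 2 = (s + 1)(s + 2), so the eigenvalues are -2, -1.
s=-2: eigenvector (3, -2).
s=-1: eigenvector (-1, 1).
P = [[3, -1], [-2, 1]], D = diag(-2, -1), P⁻¹ = [[1, 1], [2, 3]].
M⁵ = P·diag(-32, -1)·P⁻¹ = [[-94, -93], [62, 61]].
The requested entry is 62.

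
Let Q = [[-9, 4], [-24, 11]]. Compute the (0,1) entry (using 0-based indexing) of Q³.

28

Characteristic polynomial: μ^2 - 2μ - 3 = (μ - 3)(μ + 1), so the eigenvalues are -1, 3.
μ=3: eigenvector (1, 3).
μ=-1: eigenvector (-1, -2).
P = [[1, -1], [3, -2]], D = diag(3, -1), P⁻¹ = [[-2, 1], [-3, 1]].
Q³ = P·diag(27, -1)·P⁻¹ = [[-57, 28], [-168, 83]].
The requested entry is 28.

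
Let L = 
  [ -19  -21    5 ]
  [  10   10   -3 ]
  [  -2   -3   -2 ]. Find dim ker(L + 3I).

1

L + 3I = [[-16, -21, 5], [10, 13, -3], [-2, -3, 1]].
This matrix has rank 2, so its null space has dimension 3 − 2 = 1.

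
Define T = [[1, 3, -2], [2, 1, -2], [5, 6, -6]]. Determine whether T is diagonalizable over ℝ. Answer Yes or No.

Characteristic polynomial: p(r) = r^3 + 4r^2 + 5r + 2 = (r + 1)^2(r + 2).
r = -1 has algebraic multiplicity 2; rank(T + 1I) = 2, so geometric multiplicity = 1.
Geometric multiplicity < algebraic multiplicity, so T is not diagonalizable.

No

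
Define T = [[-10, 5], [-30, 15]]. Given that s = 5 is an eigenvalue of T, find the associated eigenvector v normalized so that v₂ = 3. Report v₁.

1

T − 5I = [[-15, 5], [-30, 10]].
Solving (T − 5I)v = 0 gives the eigenspace spanned by (1, 3).
With v₂ = 3, v = (1, 3), so v₁ = 1.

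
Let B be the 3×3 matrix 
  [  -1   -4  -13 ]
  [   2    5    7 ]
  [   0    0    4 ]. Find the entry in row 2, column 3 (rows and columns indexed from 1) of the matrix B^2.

37

Characteristic polynomial: s^3 - 8s^2 + 19s - 12 = (s - 4)(s - 3)(s - 1), so the eigenvalues are 1, 3, 4.
s=1: eigenvector (2, -1, 0).
s=3: eigenvector (-1, 1, 0).
s=4: eigenvector (-5, 3, 1).
P = [[2, -1, -5], [-1, 1, 3], [0, 0, 1]], D = diag(1, 3, 4), P⁻¹ = [[1, 1, 2], [1, 2, -1], [0, 0, 1]].
B² = P·diag(1, 9, 16)·P⁻¹ = [[-7, -16, -67], [8, 17, 37], [0, 0, 16]].
The requested entry is 37.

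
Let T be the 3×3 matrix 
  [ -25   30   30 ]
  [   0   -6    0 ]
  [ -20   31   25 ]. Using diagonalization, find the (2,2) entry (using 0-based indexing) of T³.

625

Characteristic polynomial: s^3 + 6s^2 - 25s - 150 = (s - 5)(s + 5)(s + 6), so the eigenvalues are -6, -5, 5.
s=-6: eigenvector (0, 1, -1).
s=-5: eigenvector (3, 0, 2).
s=5: eigenvector (1, 0, 1).
P = [[0, 3, 1], [1, 0, 0], [-1, 2, 1]], D = diag(-6, -5, 5), P⁻¹ = [[0, 1, 0], [1, -1, -1], [-2, 3, 3]].
T³ = P·diag(-216, -125, 125)·P⁻¹ = [[-625, 750, 750], [0, -216, 0], [-500, 841, 625]].
The requested entry is 625.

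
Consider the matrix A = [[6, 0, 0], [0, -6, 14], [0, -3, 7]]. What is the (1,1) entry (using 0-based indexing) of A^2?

Characteristic polynomial: t^3 - 7t^2 + 6t = t(t - 6)(t - 1), so the eigenvalues are 0, 1, 6.
t=6: eigenvector (1, 0, 0).
t=0: eigenvector (0, 7, 3).
t=1: eigenvector (0, 2, 1).
P = [[1, 0, 0], [0, 7, 2], [0, 3, 1]], D = diag(6, 0, 1), P⁻¹ = [[1, 0, 0], [0, 1, -2], [0, -3, 7]].
A² = P·diag(36, 0, 1)·P⁻¹ = [[36, 0, 0], [0, -6, 14], [0, -3, 7]].
The requested entry is -6.

-6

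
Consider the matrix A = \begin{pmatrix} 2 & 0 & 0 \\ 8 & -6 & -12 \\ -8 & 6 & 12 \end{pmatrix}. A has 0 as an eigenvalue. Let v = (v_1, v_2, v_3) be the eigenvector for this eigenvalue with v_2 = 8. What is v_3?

-4

A = [[2, 0, 0], [8, -6, -12], [-8, 6, 12]].
Solving (A)v = 0 gives the eigenspace spanned by (0, 8, -4).
With v_2 = 8, v = (0, 8, -4), so v_3 = -4.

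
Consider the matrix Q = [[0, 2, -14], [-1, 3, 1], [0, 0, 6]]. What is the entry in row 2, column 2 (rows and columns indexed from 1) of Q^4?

31

Characteristic polynomial: s^3 - 9s^2 + 20s - 12 = (s - 6)(s - 2)(s - 1), so the eigenvalues are 1, 2, 6.
s=1: eigenvector (2, 1, 0).
s=2: eigenvector (-1, -1, 0).
s=6: eigenvector (-2, 1, 1).
P = [[2, -1, -2], [1, -1, 1], [0, 0, 1]], D = diag(1, 2, 6), P⁻¹ = [[1, -1, 3], [1, -2, 4], [0, 0, 1]].
Q⁴ = P·diag(1, 16, 1296)·P⁻¹ = [[-14, 30, -2650], [-15, 31, 1235], [0, 0, 1296]].
The requested entry is 31.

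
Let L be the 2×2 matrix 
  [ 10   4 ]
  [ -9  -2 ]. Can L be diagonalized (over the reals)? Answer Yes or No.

Characteristic polynomial: p(r) = r^2 - 8r + 16 = (r - 4)^2.
r = 4 has algebraic multiplicity 2; rank(L − 4I) = 1, so geometric multiplicity = 1.
Geometric multiplicity < algebraic multiplicity, so L is not diagonalizable.

No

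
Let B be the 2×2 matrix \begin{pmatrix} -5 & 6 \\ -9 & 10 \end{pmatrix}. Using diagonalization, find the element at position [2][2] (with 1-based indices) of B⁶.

12286

Characteristic polynomial: t^2 - 5t + 4 = (t - 4)(t - 1), so the eigenvalues are 1, 4.
t=1: eigenvector (1, 1).
t=4: eigenvector (2, 3).
P = [[1, 2], [1, 3]], D = diag(1, 4), P⁻¹ = [[3, -2], [-1, 1]].
B⁶ = P·diag(1, 4096)·P⁻¹ = [[-8189, 8190], [-12285, 12286]].
The requested entry is 12286.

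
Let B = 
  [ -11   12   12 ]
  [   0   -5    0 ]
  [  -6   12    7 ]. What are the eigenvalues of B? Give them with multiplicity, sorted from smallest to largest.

Characteristic polynomial: p(s) = s^3 + 9s^2 + 15s - 25 = (s - 1)(s + 5)^2.
Roots (with multiplicity): -5, -5, 1.

-5, -5, 1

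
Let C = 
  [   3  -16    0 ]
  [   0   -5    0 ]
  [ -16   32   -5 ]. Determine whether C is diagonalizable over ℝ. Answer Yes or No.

Yes

Characteristic polynomial: p(r) = r^3 + 7r^2 - 5r - 75 = (r - 3)(r + 5)^2.
r = -5 has algebraic multiplicity 2; rank(C + 5I) = 1, so geometric multiplicity = 2.
Every eigenvalue has geometric = algebraic multiplicity, so C is diagonalizable.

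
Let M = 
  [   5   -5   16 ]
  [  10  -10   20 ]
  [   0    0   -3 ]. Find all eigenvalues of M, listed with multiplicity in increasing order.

-5, -3, 0

Characteristic polynomial: p(s) = s^3 + 8s^2 + 15s = s(s + 3)(s + 5).
Roots (with multiplicity): -5, -3, 0.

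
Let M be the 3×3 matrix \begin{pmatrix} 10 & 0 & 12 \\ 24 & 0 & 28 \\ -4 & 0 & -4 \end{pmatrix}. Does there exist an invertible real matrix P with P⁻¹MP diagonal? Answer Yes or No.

Yes

Characteristic polynomial: p(λ) = λ^3 - 6λ^2 + 8λ = λ(λ - 4)(λ - 2).
All 3 eigenvalues are distinct, so M is diagonalizable.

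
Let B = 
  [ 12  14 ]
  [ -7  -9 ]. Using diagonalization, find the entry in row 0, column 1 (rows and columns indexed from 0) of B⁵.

Characteristic polynomial: s^2 - 3s - 10 = (s - 5)(s + 2), so the eigenvalues are -2, 5.
s=5: eigenvector (2, -1).
s=-2: eigenvector (-1, 1).
P = [[2, -1], [-1, 1]], D = diag(5, -2), P⁻¹ = [[1, 1], [1, 2]].
B⁵ = P·diag(3125, -32)·P⁻¹ = [[6282, 6314], [-3157, -3189]].
The requested entry is 6314.

6314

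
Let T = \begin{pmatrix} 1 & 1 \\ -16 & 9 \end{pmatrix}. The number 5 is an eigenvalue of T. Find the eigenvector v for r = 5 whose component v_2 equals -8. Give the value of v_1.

-2

T − 5I = [[-4, 1], [-16, 4]].
Solving (T − 5I)v = 0 gives the eigenspace spanned by (-2, -8).
With v_2 = -8, v = (-2, -8), so v_1 = -2.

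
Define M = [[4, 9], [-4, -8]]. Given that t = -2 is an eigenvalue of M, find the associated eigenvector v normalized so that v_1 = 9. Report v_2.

M + 2I = [[6, 9], [-4, -6]].
Solving (M + 2I)v = 0 gives the eigenspace spanned by (9, -6).
With v_1 = 9, v = (9, -6), so v_2 = -6.

-6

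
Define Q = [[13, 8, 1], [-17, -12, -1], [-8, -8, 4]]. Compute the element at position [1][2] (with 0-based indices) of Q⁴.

-369

Characteristic polynomial: t^3 - 5t^2 - 16t + 80 = (t - 5)(t - 4)(t + 4), so the eigenvalues are -4, 4, 5.
t=4: eigenvector (1, -1, -1).
t=-4: eigenvector (-1, 2, 1).
t=5: eigenvector (1, -1, 0).
P = [[1, -1, 1], [-1, 2, -1], [-1, 1, 0]], D = diag(4, -4, 5), P⁻¹ = [[1, 1, -1], [1, 1, 0], [1, 0, 1]].
Q⁴ = P·diag(256, 256, 625)·P⁻¹ = [[625, 0, 369], [-369, 256, -369], [0, 0, 256]].
The requested entry is -369.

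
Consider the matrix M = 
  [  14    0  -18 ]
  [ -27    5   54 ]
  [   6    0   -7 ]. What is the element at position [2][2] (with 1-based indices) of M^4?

Characteristic polynomial: s^3 - 12s^2 + 45s - 50 = (s - 5)^2(s - 2), so the eigenvalues are 2, 5, 5.
s=2: eigenvector (-3, 9, -2).
s=5: eigenvector (0, 1, 0).
s=5: eigenvector (2, -6, 1).
P = [[-3, 0, 2], [9, 1, -6], [-2, 0, 1]], D = diag(2, 5, 5), P⁻¹ = [[1, 0, -2], [3, 1, 0], [2, 0, -3]].
M⁴ = P·diag(16, 625, 625)·P⁻¹ = [[2452, 0, -3654], [-5481, 625, 10962], [1218, 0, -1811]].
The requested entry is 625.

625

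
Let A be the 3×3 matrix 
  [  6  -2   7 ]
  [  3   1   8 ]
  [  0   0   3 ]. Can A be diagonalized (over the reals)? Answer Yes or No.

No

Characteristic polynomial: p(λ) = λ^3 - 10λ^2 + 33λ - 36 = (λ - 4)(λ - 3)^2.
λ = 3 has algebraic multiplicity 2; rank(A − 3I) = 2, so geometric multiplicity = 1.
Geometric multiplicity < algebraic multiplicity, so A is not diagonalizable.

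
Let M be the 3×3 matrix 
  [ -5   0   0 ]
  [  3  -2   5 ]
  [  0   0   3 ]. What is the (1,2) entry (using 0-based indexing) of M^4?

Characteristic polynomial: r^3 + 4r^2 - 11r - 30 = (r - 3)(r + 2)(r + 5), so the eigenvalues are -5, -2, 3.
r=-5: eigenvector (1, -1, 0).
r=-2: eigenvector (0, 1, 0).
r=3: eigenvector (0, 1, 1).
P = [[1, 0, 0], [-1, 1, 1], [0, 0, 1]], D = diag(-5, -2, 3), P⁻¹ = [[1, 0, 0], [1, 1, -1], [0, 0, 1]].
M⁴ = P·diag(625, 16, 81)·P⁻¹ = [[625, 0, 0], [-609, 16, 65], [0, 0, 81]].
The requested entry is 65.

65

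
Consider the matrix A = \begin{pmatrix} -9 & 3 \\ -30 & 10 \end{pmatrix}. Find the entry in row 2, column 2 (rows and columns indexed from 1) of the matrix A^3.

Characteristic polynomial: λ^2 - λ = λ(λ - 1), so the eigenvalues are 0, 1.
λ=0: eigenvector (1, 3).
λ=1: eigenvector (3, 10).
P = [[1, 3], [3, 10]], D = diag(0, 1), P⁻¹ = [[10, -3], [-3, 1]].
A³ = P·diag(0, 1)·P⁻¹ = [[-9, 3], [-30, 10]].
The requested entry is 10.

10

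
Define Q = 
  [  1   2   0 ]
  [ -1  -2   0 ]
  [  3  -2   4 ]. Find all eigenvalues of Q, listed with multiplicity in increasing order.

-1, 0, 4

Characteristic polynomial: p(t) = t^3 - 3t^2 - 4t = t(t - 4)(t + 1).
Roots (with multiplicity): -1, 0, 4.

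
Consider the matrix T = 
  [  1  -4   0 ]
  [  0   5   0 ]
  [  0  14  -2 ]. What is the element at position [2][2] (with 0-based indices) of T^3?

-8

Characteristic polynomial: s^3 - 4s^2 - 7s + 10 = (s - 5)(s - 1)(s + 2), so the eigenvalues are -2, 1, 5.
s=5: eigenvector (-1, 1, 2).
s=1: eigenvector (-1, 0, 0).
s=-2: eigenvector (0, 0, 1).
P = [[-1, -1, 0], [1, 0, 0], [2, 0, 1]], D = diag(5, 1, -2), P⁻¹ = [[0, 1, 0], [-1, -1, 0], [0, -2, 1]].
T³ = P·diag(125, 1, -8)·P⁻¹ = [[1, -124, 0], [0, 125, 0], [0, 266, -8]].
The requested entry is -8.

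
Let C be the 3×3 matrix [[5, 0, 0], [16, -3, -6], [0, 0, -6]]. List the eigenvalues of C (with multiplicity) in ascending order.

-6, -3, 5

Characteristic polynomial: p(t) = t^3 + 4t^2 - 27t - 90 = (t - 5)(t + 3)(t + 6).
Roots (with multiplicity): -6, -3, 5.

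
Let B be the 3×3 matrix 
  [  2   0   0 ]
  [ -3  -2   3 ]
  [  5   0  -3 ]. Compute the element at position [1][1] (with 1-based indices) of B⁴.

Characteristic polynomial: s^3 + 3s^2 - 4s - 12 = (s - 2)(s + 2)(s + 3), so the eigenvalues are -3, -2, 2.
s=2: eigenvector (1, 0, 1).
s=-2: eigenvector (0, 1, 0).
s=-3: eigenvector (0, -3, 1).
P = [[1, 0, 0], [0, 1, -3], [1, 0, 1]], D = diag(2, -2, -3), P⁻¹ = [[1, 0, 0], [-3, 1, 3], [-1, 0, 1]].
B⁴ = P·diag(16, 16, 81)·P⁻¹ = [[16, 0, 0], [195, 16, -195], [-65, 0, 81]].
The requested entry is 16.

16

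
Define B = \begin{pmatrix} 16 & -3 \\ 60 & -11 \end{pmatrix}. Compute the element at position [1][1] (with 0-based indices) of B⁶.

Characteristic polynomial: λ^2 - 5λ + 4 = (λ - 4)(λ - 1), so the eigenvalues are 1, 4.
λ=4: eigenvector (1, 4).
λ=1: eigenvector (1, 5).
P = [[1, 1], [4, 5]], D = diag(4, 1), P⁻¹ = [[5, -1], [-4, 1]].
B⁶ = P·diag(4096, 1)·P⁻¹ = [[20476, -4095], [81900, -16379]].
The requested entry is -16379.

-16379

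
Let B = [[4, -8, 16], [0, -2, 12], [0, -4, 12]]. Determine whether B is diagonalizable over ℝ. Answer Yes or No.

Yes

Characteristic polynomial: p(t) = t^3 - 14t^2 + 64t - 96 = (t - 6)(t - 4)^2.
t = 4 has algebraic multiplicity 2; rank(B − 4I) = 1, so geometric multiplicity = 2.
Every eigenvalue has geometric = algebraic multiplicity, so B is diagonalizable.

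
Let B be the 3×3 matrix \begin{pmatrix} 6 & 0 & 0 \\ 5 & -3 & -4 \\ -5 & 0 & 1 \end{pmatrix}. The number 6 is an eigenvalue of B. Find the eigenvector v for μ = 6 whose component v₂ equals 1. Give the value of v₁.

B − 6I = [[0, 0, 0], [5, -9, -4], [-5, 0, -5]].
Solving (B − 6I)v = 0 gives the eigenspace spanned by (1, 1, -1).
With v₂ = 1, v = (1, 1, -1), so v₁ = 1.

1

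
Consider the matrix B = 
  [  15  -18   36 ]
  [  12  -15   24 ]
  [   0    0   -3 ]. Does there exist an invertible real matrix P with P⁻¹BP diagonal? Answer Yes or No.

Yes

Characteristic polynomial: p(λ) = λ^3 + 3λ^2 - 9λ - 27 = (λ - 3)(λ + 3)^2.
λ = -3 has algebraic multiplicity 2; rank(B + 3I) = 1, so geometric multiplicity = 2.
Every eigenvalue has geometric = algebraic multiplicity, so B is diagonalizable.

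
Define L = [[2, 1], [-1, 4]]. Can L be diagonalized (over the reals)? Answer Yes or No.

Characteristic polynomial: p(λ) = λ^2 - 6λ + 9 = (λ - 3)^2.
λ = 3 has algebraic multiplicity 2; rank(L − 3I) = 1, so geometric multiplicity = 1.
Geometric multiplicity < algebraic multiplicity, so L is not diagonalizable.

No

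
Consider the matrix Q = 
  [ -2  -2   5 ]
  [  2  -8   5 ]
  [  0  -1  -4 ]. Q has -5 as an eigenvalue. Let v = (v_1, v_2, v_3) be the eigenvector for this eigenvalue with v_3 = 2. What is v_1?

-2

Q + 5I = [[3, -2, 5], [2, -3, 5], [0, -1, 1]].
Solving (Q + 5I)v = 0 gives the eigenspace spanned by (-2, 2, 2).
With v_3 = 2, v = (-2, 2, 2), so v_1 = -2.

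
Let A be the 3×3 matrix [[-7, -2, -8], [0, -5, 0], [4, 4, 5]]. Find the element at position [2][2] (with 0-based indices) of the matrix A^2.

-7

Characteristic polynomial: r^3 + 7r^2 + 7r - 15 = (r - 1)(r + 3)(r + 5), so the eigenvalues are -5, -3, 1.
r=1: eigenvector (-1, 0, 1).
r=-5: eigenvector (-1, 1, 0).
r=-3: eigenvector (-2, 0, 1).
P = [[-1, -1, -2], [0, 1, 0], [1, 0, 1]], D = diag(1, -5, -3), P⁻¹ = [[1, 1, 2], [0, 1, 0], [-1, -1, -1]].
A² = P·diag(1, 25, 9)·P⁻¹ = [[17, -8, 16], [0, 25, 0], [-8, -8, -7]].
The requested entry is -7.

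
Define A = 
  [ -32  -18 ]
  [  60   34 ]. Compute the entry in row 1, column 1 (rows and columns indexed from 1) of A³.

-368

Characteristic polynomial: μ^2 - 2μ - 8 = (μ - 4)(μ + 2), so the eigenvalues are -2, 4.
μ=4: eigenvector (1, -2).
μ=-2: eigenvector (3, -5).
P = [[1, 3], [-2, -5]], D = diag(4, -2), P⁻¹ = [[-5, -3], [2, 1]].
A³ = P·diag(64, -8)·P⁻¹ = [[-368, -216], [720, 424]].
The requested entry is -368.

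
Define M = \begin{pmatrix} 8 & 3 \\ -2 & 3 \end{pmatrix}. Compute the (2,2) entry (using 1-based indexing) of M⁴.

Characteristic polynomial: μ^2 - 11μ + 30 = (μ - 6)(μ - 5), so the eigenvalues are 5, 6.
μ=6: eigenvector (3, -2).
μ=5: eigenvector (-1, 1).
P = [[3, -1], [-2, 1]], D = diag(6, 5), P⁻¹ = [[1, 1], [2, 3]].
M⁴ = P·diag(1296, 625)·P⁻¹ = [[2638, 2013], [-1342, -717]].
The requested entry is -717.

-717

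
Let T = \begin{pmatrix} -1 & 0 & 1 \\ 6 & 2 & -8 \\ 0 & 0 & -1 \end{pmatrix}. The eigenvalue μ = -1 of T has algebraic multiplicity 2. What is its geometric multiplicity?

T + 1I = [[0, 0, 1], [6, 3, -8], [0, 0, 0]].
This matrix has rank 2, so its null space has dimension 3 − 2 = 1.

1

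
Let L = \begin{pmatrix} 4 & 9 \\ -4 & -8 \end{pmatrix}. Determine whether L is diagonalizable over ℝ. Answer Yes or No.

No

Characteristic polynomial: p(λ) = λ^2 + 4λ + 4 = (λ + 2)^2.
λ = -2 has algebraic multiplicity 2; rank(L + 2I) = 1, so geometric multiplicity = 1.
Geometric multiplicity < algebraic multiplicity, so L is not diagonalizable.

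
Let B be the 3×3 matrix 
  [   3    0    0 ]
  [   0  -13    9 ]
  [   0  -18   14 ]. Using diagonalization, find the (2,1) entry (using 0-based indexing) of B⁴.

-738

Characteristic polynomial: μ^3 - 4μ^2 - 17μ + 60 = (μ - 5)(μ - 3)(μ + 4), so the eigenvalues are -4, 3, 5.
μ=3: eigenvector (1, 0, 0).
μ=5: eigenvector (0, 1, 2).
μ=-4: eigenvector (0, -1, -1).
P = [[1, 0, 0], [0, 1, -1], [0, 2, -1]], D = diag(3, 5, -4), P⁻¹ = [[1, 0, 0], [0, -1, 1], [0, -2, 1]].
B⁴ = P·diag(81, 625, 256)·P⁻¹ = [[81, 0, 0], [0, -113, 369], [0, -738, 994]].
The requested entry is -738.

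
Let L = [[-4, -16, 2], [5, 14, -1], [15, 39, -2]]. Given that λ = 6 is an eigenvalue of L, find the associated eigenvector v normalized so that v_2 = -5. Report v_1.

5

L − 6I = [[-10, -16, 2], [5, 8, -1], [15, 39, -8]].
Solving (L − 6I)v = 0 gives the eigenspace spanned by (5, -5, -15).
With v_2 = -5, v = (5, -5, -15), so v_1 = 5.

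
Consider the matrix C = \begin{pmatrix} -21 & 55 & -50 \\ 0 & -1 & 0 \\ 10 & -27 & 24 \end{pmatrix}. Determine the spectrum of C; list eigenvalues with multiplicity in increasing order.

Characteristic polynomial: p(r) = r^3 - 2r^2 - 7r - 4 = (r - 4)(r + 1)^2.
Roots (with multiplicity): -1, -1, 4.

-1, -1, 4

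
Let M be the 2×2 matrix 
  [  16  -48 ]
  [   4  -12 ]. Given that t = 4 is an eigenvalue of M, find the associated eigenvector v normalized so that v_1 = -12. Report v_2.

-3

M − 4I = [[12, -48], [4, -16]].
Solving (M − 4I)v = 0 gives the eigenspace spanned by (-12, -3).
With v_1 = -12, v = (-12, -3), so v_2 = -3.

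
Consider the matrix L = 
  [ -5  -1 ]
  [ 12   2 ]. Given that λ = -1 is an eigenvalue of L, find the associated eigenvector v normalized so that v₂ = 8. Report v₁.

L + 1I = [[-4, -1], [12, 3]].
Solving (L + 1I)v = 0 gives the eigenspace spanned by (-2, 8).
With v₂ = 8, v = (-2, 8), so v₁ = -2.

-2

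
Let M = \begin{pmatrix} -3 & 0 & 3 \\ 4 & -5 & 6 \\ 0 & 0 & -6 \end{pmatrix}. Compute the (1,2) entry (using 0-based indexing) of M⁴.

-2430

Characteristic polynomial: μ^3 + 14μ^2 + 63μ + 90 = (μ + 3)(μ + 5)(μ + 6), so the eigenvalues are -6, -5, -3.
μ=-5: eigenvector (0, 1, 0).
μ=-3: eigenvector (1, 2, 0).
μ=-6: eigenvector (-1, -2, 1).
P = [[0, 1, -1], [1, 2, -2], [0, 0, 1]], D = diag(-5, -3, -6), P⁻¹ = [[-2, 1, 0], [1, 0, 1], [0, 0, 1]].
M⁴ = P·diag(625, 81, 1296)·P⁻¹ = [[81, 0, -1215], [-1088, 625, -2430], [0, 0, 1296]].
The requested entry is -2430.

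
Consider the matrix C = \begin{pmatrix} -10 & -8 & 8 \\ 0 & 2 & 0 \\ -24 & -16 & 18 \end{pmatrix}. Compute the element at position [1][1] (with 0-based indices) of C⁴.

16

Characteristic polynomial: s^3 - 10s^2 + 28s - 24 = (s - 6)(s - 2)^2, so the eigenvalues are 2, 2, 6.
s=2: eigenvector (-2, 1, -2).
s=6: eigenvector (1, 0, 2).
s=2: eigenvector (-2, 0, -3).
P = [[-2, 1, -2], [1, 0, 0], [-2, 2, -3]], D = diag(2, 6, 2), P⁻¹ = [[0, 1, 0], [-3, -2, 2], [-2, -2, 1]].
C⁴ = P·diag(16, 1296, 16)·P⁻¹ = [[-3824, -2560, 2560], [0, 16, 0], [-7680, -5120, 5136]].
The requested entry is 16.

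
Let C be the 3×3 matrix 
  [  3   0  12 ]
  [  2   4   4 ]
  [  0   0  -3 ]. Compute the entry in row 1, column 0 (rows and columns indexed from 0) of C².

14

Characteristic polynomial: λ^3 - 4λ^2 - 9λ + 36 = (λ - 4)(λ - 3)(λ + 3), so the eigenvalues are -3, 3, 4.
λ=3: eigenvector (1, -2, 0).
λ=4: eigenvector (0, 1, 0).
λ=-3: eigenvector (-2, 0, 1).
P = [[1, 0, -2], [-2, 1, 0], [0, 0, 1]], D = diag(3, 4, -3), P⁻¹ = [[1, 0, 2], [2, 1, 4], [0, 0, 1]].
C² = P·diag(9, 16, 9)·P⁻¹ = [[9, 0, 0], [14, 16, 28], [0, 0, 9]].
The requested entry is 14.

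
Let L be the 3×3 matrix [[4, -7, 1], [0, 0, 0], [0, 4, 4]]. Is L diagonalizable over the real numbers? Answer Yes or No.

No

Characteristic polynomial: p(t) = t^3 - 8t^2 + 16t = t(t - 4)^2.
t = 4 has algebraic multiplicity 2; rank(L − 4I) = 2, so geometric multiplicity = 1.
Geometric multiplicity < algebraic multiplicity, so L is not diagonalizable.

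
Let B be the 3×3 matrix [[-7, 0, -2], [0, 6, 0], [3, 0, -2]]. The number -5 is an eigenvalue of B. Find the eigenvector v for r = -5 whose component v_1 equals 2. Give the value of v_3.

B + 5I = [[-2, 0, -2], [0, 11, 0], [3, 0, 3]].
Solving (B + 5I)v = 0 gives the eigenspace spanned by (2, 0, -2).
With v_1 = 2, v = (2, 0, -2), so v_3 = -2.

-2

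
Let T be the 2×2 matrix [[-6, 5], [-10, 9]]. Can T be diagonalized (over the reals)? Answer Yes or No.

Characteristic polynomial: p(λ) = λ^2 - 3λ - 4 = (λ - 4)(λ + 1).
All 2 eigenvalues are distinct, so T is diagonalizable.

Yes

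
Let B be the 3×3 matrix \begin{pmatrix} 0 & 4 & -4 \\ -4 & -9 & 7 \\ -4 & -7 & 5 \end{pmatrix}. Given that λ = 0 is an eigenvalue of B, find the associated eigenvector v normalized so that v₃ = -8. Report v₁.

B = [[0, 4, -4], [-4, -9, 7], [-4, -7, 5]].
Solving (B)v = 0 gives the eigenspace spanned by (4, -8, -8).
With v₃ = -8, v = (4, -8, -8), so v₁ = 4.

4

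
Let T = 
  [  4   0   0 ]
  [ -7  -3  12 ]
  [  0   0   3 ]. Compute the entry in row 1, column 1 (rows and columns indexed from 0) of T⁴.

81

Characteristic polynomial: λ^3 - 4λ^2 - 9λ + 36 = (λ - 4)(λ - 3)(λ + 3), so the eigenvalues are -3, 3, 4.
λ=-3: eigenvector (0, 1, 0).
λ=4: eigenvector (-1, 1, 0).
λ=3: eigenvector (0, 2, 1).
P = [[0, -1, 0], [1, 1, 2], [0, 0, 1]], D = diag(-3, 4, 3), P⁻¹ = [[1, 1, -2], [-1, 0, 0], [0, 0, 1]].
T⁴ = P·diag(81, 256, 81)·P⁻¹ = [[256, 0, 0], [-175, 81, 0], [0, 0, 81]].
The requested entry is 81.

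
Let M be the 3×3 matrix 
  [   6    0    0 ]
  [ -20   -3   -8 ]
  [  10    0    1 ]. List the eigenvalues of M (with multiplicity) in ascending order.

-3, 1, 6

Characteristic polynomial: p(λ) = λ^3 - 4λ^2 - 15λ + 18 = (λ - 6)(λ - 1)(λ + 3).
Roots (with multiplicity): -3, 1, 6.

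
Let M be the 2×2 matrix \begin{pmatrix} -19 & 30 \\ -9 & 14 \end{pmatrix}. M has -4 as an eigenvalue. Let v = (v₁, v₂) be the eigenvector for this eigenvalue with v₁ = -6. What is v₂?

M + 4I = [[-15, 30], [-9, 18]].
Solving (M + 4I)v = 0 gives the eigenspace spanned by (-6, -3).
With v₁ = -6, v = (-6, -3), so v₂ = -3.

-3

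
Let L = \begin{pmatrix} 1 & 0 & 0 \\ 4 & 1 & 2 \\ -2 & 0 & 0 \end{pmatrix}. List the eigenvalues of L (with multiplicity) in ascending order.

0, 1, 1

Characteristic polynomial: p(s) = s^3 - 2s^2 + s = s(s - 1)^2.
Roots (with multiplicity): 0, 1, 1.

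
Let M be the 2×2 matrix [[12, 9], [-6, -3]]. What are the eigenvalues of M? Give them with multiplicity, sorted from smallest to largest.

3, 6

Characteristic polynomial: p(s) = s^2 - 9s + 18 = (s - 6)(s - 3).
Roots (with multiplicity): 3, 6.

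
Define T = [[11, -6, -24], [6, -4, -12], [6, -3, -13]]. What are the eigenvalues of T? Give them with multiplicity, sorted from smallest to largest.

-4, -1, -1

Characteristic polynomial: p(μ) = μ^3 + 6μ^2 + 9μ + 4 = (μ + 1)^2(μ + 4).
Roots (with multiplicity): -4, -1, -1.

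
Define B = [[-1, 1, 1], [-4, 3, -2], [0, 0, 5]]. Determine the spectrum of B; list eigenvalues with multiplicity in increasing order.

1, 1, 5

Characteristic polynomial: p(r) = r^3 - 7r^2 + 11r - 5 = (r - 5)(r - 1)^2.
Roots (with multiplicity): 1, 1, 5.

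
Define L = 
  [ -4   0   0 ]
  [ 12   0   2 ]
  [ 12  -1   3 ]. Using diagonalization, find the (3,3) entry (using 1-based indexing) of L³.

Characteristic polynomial: λ^3 + λ^2 - 10λ + 8 = (λ - 2)(λ - 1)(λ + 4), so the eigenvalues are -4, 1, 2.
λ=2: eigenvector (0, 1, 1).
λ=-4: eigenvector (1, -2, -2).
λ=1: eigenvector (0, -2, -1).
P = [[0, 1, 0], [1, -2, -2], [1, -2, -1]], D = diag(2, -4, 1), P⁻¹ = [[2, -1, 2], [1, 0, 0], [0, -1, 1]].
L³ = P·diag(8, -64, 1)·P⁻¹ = [[-64, 0, 0], [144, -6, 14], [144, -7, 15]].
The requested entry is 15.

15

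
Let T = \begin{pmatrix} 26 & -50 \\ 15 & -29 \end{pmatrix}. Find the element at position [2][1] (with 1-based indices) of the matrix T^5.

Characteristic polynomial: r^2 + 3r - 4 = (r - 1)(r + 4), so the eigenvalues are -4, 1.
r=-4: eigenvector (-5, -3).
r=1: eigenvector (2, 1).
P = [[-5, 2], [-3, 1]], D = diag(-4, 1), P⁻¹ = [[1, -2], [3, -5]].
T⁵ = P·diag(-1024, 1)·P⁻¹ = [[5126, -10250], [3075, -6149]].
The requested entry is 3075.

3075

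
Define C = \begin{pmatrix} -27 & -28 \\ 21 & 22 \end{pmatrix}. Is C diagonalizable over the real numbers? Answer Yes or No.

Yes

Characteristic polynomial: p(s) = s^2 + 5s - 6 = (s - 1)(s + 6).
All 2 eigenvalues are distinct, so C is diagonalizable.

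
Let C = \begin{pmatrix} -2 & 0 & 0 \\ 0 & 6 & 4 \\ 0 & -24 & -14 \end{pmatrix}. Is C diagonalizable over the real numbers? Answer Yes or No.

Yes

Characteristic polynomial: p(s) = s^3 + 10s^2 + 28s + 24 = (s + 2)^2(s + 6).
s = -2 has algebraic multiplicity 2; rank(C + 2I) = 1, so geometric multiplicity = 2.
Every eigenvalue has geometric = algebraic multiplicity, so C is diagonalizable.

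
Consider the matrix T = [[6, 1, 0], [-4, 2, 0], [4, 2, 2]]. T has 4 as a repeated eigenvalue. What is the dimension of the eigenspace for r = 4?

1

T − 4I = [[2, 1, 0], [-4, -2, 0], [4, 2, -2]].
This matrix has rank 2, so its null space has dimension 3 − 2 = 1.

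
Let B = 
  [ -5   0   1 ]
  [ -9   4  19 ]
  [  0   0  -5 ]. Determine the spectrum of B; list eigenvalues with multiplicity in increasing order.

-5, -5, 4

Characteristic polynomial: p(μ) = μ^3 + 6μ^2 - 15μ - 100 = (μ - 4)(μ + 5)^2.
Roots (with multiplicity): -5, -5, 4.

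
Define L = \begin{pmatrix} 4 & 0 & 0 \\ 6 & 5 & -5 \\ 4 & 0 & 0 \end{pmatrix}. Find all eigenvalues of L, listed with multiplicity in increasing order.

0, 4, 5

Characteristic polynomial: p(t) = t^3 - 9t^2 + 20t = t(t - 5)(t - 4).
Roots (with multiplicity): 0, 4, 5.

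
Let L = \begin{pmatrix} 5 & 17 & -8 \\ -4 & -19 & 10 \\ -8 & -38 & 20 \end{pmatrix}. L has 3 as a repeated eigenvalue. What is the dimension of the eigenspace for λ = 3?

1

L − 3I = [[2, 17, -8], [-4, -22, 10], [-8, -38, 17]].
This matrix has rank 2, so its null space has dimension 3 − 2 = 1.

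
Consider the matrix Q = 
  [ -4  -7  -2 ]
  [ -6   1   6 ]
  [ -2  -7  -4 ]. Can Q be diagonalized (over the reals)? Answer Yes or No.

Yes

Characteristic polynomial: p(μ) = μ^3 + 7μ^2 + 4μ - 12 = (μ - 1)(μ + 2)(μ + 6).
All 3 eigenvalues are distinct, so Q is diagonalizable.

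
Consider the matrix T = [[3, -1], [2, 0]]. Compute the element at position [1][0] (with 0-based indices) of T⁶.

Characteristic polynomial: s^2 - 3s + 2 = (s - 2)(s - 1), so the eigenvalues are 1, 2.
s=1: eigenvector (-1, -2).
s=2: eigenvector (-1, -1).
P = [[-1, -1], [-2, -1]], D = diag(1, 2), P⁻¹ = [[1, -1], [-2, 1]].
T⁶ = P·diag(1, 64)·P⁻¹ = [[127, -63], [126, -62]].
The requested entry is 126.

126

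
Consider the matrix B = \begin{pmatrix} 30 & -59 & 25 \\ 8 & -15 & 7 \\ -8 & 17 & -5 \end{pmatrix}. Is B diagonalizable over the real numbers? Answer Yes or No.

No

Characteristic polynomial: p(t) = t^3 - 10t^2 + 28t - 24 = (t - 6)(t - 2)^2.
t = 2 has algebraic multiplicity 2; rank(B − 2I) = 2, so geometric multiplicity = 1.
Geometric multiplicity < algebraic multiplicity, so B is not diagonalizable.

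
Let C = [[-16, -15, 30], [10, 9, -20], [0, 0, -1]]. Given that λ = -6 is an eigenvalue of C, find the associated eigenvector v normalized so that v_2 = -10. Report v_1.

C + 6I = [[-10, -15, 30], [10, 15, -20], [0, 0, 5]].
Solving (C + 6I)v = 0 gives the eigenspace spanned by (15, -10, 0).
With v_2 = -10, v = (15, -10, 0), so v_1 = 15.

15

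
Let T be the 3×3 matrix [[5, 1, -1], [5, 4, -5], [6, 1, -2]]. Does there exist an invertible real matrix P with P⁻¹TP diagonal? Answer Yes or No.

Characteristic polynomial: p(μ) = μ^3 - 7μ^2 + 8μ + 16 = (μ - 4)^2(μ + 1).
μ = 4 has algebraic multiplicity 2; rank(T − 4I) = 2, so geometric multiplicity = 1.
Geometric multiplicity < algebraic multiplicity, so T is not diagonalizable.

No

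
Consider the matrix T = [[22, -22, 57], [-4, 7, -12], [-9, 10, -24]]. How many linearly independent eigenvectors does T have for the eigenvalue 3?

T − 3I = [[19, -22, 57], [-4, 4, -12], [-9, 10, -27]].
This matrix has rank 2, so its null space has dimension 3 − 2 = 1.

1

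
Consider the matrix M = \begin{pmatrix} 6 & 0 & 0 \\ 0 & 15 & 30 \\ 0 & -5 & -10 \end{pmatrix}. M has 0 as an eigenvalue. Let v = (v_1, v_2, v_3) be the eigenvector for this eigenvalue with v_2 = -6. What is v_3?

3

M = [[6, 0, 0], [0, 15, 30], [0, -5, -10]].
Solving (M)v = 0 gives the eigenspace spanned by (0, -6, 3).
With v_2 = -6, v = (0, -6, 3), so v_3 = 3.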